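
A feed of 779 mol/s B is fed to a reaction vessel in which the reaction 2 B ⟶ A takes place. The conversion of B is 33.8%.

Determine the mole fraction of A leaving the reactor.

0.203

B reacted = 0.338 × 779 = 263.3 mol/s; ν_B = −2, so ξ = 263.3/2 = 131.7 mol/s.
Outlet amounts (n = n₀ + ν ξ):
  B: 779 − 2(131.7) = 515.7
  A: 0 + 1(131.7) = 131.7
Total out = 647.3 mol/s; y_A = 131.7 / 647.3 = 0.2034.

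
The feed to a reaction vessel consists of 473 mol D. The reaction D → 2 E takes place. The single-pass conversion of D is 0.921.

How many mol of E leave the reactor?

871 mol

D reacted = 0.921 × 473 = 435.6 mol; ν_D = −1, so ξ = 435.6/1 = 435.6 mol.
Outlet amounts (n = n₀ + ν ξ):
  D: 473 − 1(435.6) = 37.37
  E: 0 + 2(435.6) = 871.3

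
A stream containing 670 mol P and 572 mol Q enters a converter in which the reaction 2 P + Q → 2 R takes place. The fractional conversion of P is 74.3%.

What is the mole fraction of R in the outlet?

P reacted = 0.743 × 670 = 497.8 mol; ν_P = −2, so ξ = 497.8/2 = 248.9 mol.
Outlet amounts (n = n₀ + ν ξ):
  P: 670 − 2(248.9) = 172.2
  Q: 572 − 1(248.9) = 323.1
  R: 0 + 2(248.9) = 497.8
Total out = 993.1 mol; y_R = 497.8 / 993.1 = 0.5013.

0.501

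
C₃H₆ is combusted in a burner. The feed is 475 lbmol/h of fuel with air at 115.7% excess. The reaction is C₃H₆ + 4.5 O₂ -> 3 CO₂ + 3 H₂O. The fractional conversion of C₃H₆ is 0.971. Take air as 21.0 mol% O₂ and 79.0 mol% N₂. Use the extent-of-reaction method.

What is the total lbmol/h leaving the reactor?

Stoichiometric O₂ = 4.5 × 475 = 2138 lbmol/h; O₂ fed = 2138 × 2.157 = 4611 lbmol/h.
N₂ fed = 4611 × 79/21 = 17340 lbmol/h.
Fuel reacted = 0.971 × 475 → ξ = 461.2 lbmol/h.
Outlet (n = n₀ + ν ξ):
  C₃H₆: 475 − 1(461.2) = 13.78
  O₂: 4611 − 4.5(461.2) = 2535
  N₂: 17340 (inert)
  CO₂: 0 + 3(461.2) = 1384
  H₂O: 0 + 3(461.2) = 1384
Total out = 13.78 + 2535 + 17340 + 1384 + 1384 = 22660 lbmol/h.

22700 lbmol/h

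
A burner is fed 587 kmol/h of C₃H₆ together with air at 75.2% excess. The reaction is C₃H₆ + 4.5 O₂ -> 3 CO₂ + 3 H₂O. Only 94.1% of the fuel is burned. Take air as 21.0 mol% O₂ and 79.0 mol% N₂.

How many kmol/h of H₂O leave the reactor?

1660 kmol/h

Stoichiometric O₂ = 4.5 × 587 = 2642 kmol/h; O₂ fed = 2642 × 1.752 = 4628 kmol/h.
N₂ fed = 4628 × 79/21 = 17410 kmol/h.
Fuel reacted = 0.941 × 587 → ξ = 552.4 kmol/h.
Outlet (n = n₀ + ν ξ):
  C₃H₆: 587 − 1(552.4) = 34.63
  O₂: 4628 − 4.5(552.4) = 2142
  N₂: 17410 (inert)
  CO₂: 0 + 3(552.4) = 1657
  H₂O: 0 + 3(552.4) = 1657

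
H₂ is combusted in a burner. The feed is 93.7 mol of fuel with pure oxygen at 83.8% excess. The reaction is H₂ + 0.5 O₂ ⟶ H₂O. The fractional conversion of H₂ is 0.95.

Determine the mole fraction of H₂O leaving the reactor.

Stoichiometric O₂ = 0.5 × 93.7 = 46.85 mol; O₂ fed = 46.85 × 1.838 = 86.11 mol.
Fuel reacted = 0.95 × 93.7 → ξ = 89.02 mol.
Outlet (n = n₀ + ν ξ):
  H₂: 93.7 − 1(89.02) = 4.685
  O₂: 86.11 − 0.5(89.02) = 41.6
  H₂O: 0 + 1(89.02) = 89.02
Total out = 135.3 mol; y_H₂O = 89.02 / 135.3 = 0.6579.

0.658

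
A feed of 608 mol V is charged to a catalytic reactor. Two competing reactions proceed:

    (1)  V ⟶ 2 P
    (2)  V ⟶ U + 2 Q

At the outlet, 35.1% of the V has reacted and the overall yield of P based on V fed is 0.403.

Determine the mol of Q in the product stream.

Yield of P: 2ξ₁ / 608 = 0.403 → ξ₁ = 122.5 mol.
Conversion of V: 1ξ₁ + 1ξ₂ = 0.351 × 608 = 213.4 → ξ₂ = 90.9 mol.
Outlet amounts (n = n₀ + Σ ν·ξ):
  V: 608 − 1(122.5) − 1(90.9) = 394.6
  P: 0 + 2(122.5) = 245
  U: 0 + 1(90.9) = 90.9
  Q: 0 + 2(90.9) = 181.8

182 mol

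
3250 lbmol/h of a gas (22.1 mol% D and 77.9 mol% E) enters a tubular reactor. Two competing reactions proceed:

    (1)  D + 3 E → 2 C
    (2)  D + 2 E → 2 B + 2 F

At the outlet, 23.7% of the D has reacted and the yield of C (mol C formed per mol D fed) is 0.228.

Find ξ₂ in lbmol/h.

ξ₂ = 88.3 lbmol/h

Yield of C: 2ξ₁ / 718.2 = 0.228 → ξ₁ = 81.88 lbmol/h.
Conversion of D: 1ξ₁ + 1ξ₂ = 0.237 × 718.2 = 170.2 → ξ₂ = 88.34 lbmol/h.
Outlet amounts (n = n₀ + Σ ν·ξ):
  D: 718.2 − 1(81.88) − 1(88.34) = 548
  E: 2532 − 3(81.88) − 2(88.34) = 2109
  C: 0 + 2(81.88) = 163.8
  B: 0 + 2(88.34) = 176.7
  F: 0 + 2(88.34) = 176.7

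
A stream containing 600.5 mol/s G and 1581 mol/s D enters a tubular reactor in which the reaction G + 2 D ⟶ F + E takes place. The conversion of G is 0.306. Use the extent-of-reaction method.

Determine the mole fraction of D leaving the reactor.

G reacted = 0.306 × 600.5 = 183.8 mol/s; ν_G = −1, so ξ = 183.8/1 = 183.8 mol/s.
Outlet amounts (n = n₀ + ν ξ):
  G: 600.5 − 1(183.8) = 416.7
  D: 1581 − 2(183.8) = 1213
  F: 0 + 1(183.8) = 183.8
  E: 0 + 1(183.8) = 183.8
Total out = 1998 mol/s; y_D = 1213 / 1998 = 0.6074.

0.607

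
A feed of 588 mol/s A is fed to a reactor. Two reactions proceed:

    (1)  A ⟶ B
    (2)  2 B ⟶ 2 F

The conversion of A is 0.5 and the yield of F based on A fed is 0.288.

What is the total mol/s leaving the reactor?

Conversion of A: A consumed = 1ξ₁ = 0.5 × 588 → ξ₁ = 294 mol/s.
Yield of F: 2ξ₂ / 588 = 0.288 → ξ₂ = 84.67 mol/s.
Outlet amounts (n = n₀ + Σ ν·ξ):
  A: 588 − 1(294) = 294
  B: 0 + 1(294) − 2(84.67) = 124.7
  F: 0 + 2(84.67) = 169.3
Total out = 294 + 124.7 + 169.3 = 588 mol/s.

588 mol/s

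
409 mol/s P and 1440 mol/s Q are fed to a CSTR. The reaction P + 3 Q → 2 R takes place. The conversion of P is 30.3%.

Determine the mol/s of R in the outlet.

P reacted = 0.303 × 409 = 123.9 mol/s; ν_P = −1, so ξ = 123.9/1 = 123.9 mol/s.
Outlet amounts (n = n₀ + ν ξ):
  P: 409 − 1(123.9) = 285.1
  Q: 1440 − 3(123.9) = 1068
  R: 0 + 2(123.9) = 247.9

248 mol/s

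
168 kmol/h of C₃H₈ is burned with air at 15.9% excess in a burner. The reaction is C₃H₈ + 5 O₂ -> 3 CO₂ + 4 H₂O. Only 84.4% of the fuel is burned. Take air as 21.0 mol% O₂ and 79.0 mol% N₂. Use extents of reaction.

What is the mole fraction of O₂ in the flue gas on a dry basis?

0.0604

Stoichiometric O₂ = 5 × 168 = 840 kmol/h; O₂ fed = 840 × 1.159 = 973.6 kmol/h.
N₂ fed = 973.6 × 79/21 = 3662 kmol/h.
Fuel reacted = 0.844 × 168 → ξ = 141.8 kmol/h.
Outlet (n = n₀ + ν ξ):
  C₃H₈: 168 − 1(141.8) = 26.21
  O₂: 973.6 − 5(141.8) = 264.6
  N₂: 3662 (inert)
  CO₂: 0 + 3(141.8) = 425.4
  H₂O: 0 + 4(141.8) = 567.2
Dry total = 4379 kmol/h; y_O₂ (dry) = 264.6 / 4379 = 0.06043.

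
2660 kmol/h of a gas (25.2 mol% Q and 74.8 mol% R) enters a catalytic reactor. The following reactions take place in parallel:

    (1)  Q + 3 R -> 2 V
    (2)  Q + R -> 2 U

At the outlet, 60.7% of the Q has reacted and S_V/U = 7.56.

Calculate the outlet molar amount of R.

864 kmol/h

Conversion of Q: Q consumed = 0.607 × 670.3 = 406.9 kmol/h = 1ξ₁ + 1ξ₂.
Selectivity: 2ξ₁ / (2ξ₂) = 7.56 → ξ₁ = 7.56 ξ₂.
Substitute: (1·7.56 + 1) ξ₂ = 406.9 → ξ₂ = 47.53 kmol/h, ξ₁ = 359.4 kmol/h.
Outlet amounts (n = n₀ + Σ ν·ξ):
  Q: 670.3 − 1(359.4) − 1(47.53) = 263.4
  R: 1990 − 3(359.4) − 1(47.53) = 864.1
  V: 0 + 2(359.4) = 718.7
  U: 0 + 2(47.53) = 95.07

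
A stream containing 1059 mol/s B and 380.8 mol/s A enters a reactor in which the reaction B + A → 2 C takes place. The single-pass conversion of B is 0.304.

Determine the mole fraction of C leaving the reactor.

0.447

B reacted = 0.304 × 1059 = 321.9 mol/s; ν_B = −1, so ξ = 321.9/1 = 321.9 mol/s.
Outlet amounts (n = n₀ + ν ξ):
  B: 1059 − 1(321.9) = 737.1
  A: 380.8 − 1(321.9) = 58.86
  C: 0 + 2(321.9) = 643.9
Total out = 1440 mol/s; y_C = 643.9 / 1440 = 0.4472.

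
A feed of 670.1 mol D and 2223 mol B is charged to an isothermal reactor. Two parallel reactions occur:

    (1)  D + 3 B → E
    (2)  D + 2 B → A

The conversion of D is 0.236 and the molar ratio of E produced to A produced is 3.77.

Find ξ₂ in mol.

ξ₂ = 33.2 mol

Conversion of D: D consumed = 0.236 × 670.1 = 158.1 mol = 1ξ₁ + 1ξ₂.
Selectivity: 1ξ₁ / (1ξ₂) = 3.77 → ξ₁ = 3.77 ξ₂.
Substitute: (1·3.77 + 1) ξ₂ = 158.1 → ξ₂ = 33.15 mol, ξ₁ = 125 mol.
Outlet amounts (n = n₀ + Σ ν·ξ):
  D: 670.1 − 1(125) − 1(33.15) = 512
  B: 2223 − 3(125) − 2(33.15) = 1782
  E: 0 + 1(125) = 125
  A: 0 + 1(33.15) = 33.15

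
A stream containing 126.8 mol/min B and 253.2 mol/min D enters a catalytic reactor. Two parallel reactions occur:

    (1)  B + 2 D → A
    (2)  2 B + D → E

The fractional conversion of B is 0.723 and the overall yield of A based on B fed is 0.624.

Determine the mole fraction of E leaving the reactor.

Yield of A: 1ξ₁ / 126.8 = 0.624 → ξ₁ = 79.12 mol/min.
Conversion of B: 1ξ₁ + 2ξ₂ = 0.723 × 126.8 = 91.68 → ξ₂ = 6.277 mol/min.
Outlet amounts (n = n₀ + Σ ν·ξ):
  B: 126.8 − 1(79.12) − 2(6.277) = 35.12
  D: 253.2 − 2(79.12) − 1(6.277) = 88.68
  A: 0 + 1(79.12) = 79.12
  E: 0 + 1(6.277) = 6.277
Total out = 209.2 mol/min; y_E = 6.277 / 209.2 = 0.03.

0.03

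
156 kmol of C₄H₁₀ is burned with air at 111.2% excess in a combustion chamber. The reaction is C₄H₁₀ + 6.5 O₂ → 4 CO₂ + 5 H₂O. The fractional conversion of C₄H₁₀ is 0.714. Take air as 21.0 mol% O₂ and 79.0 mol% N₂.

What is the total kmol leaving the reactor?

10500 kmol

Stoichiometric O₂ = 6.5 × 156 = 1014 kmol; O₂ fed = 1014 × 2.112 = 2142 kmol.
N₂ fed = 2142 × 79/21 = 8056 kmol.
Fuel reacted = 0.714 × 156 → ξ = 111.4 kmol.
Outlet (n = n₀ + ν ξ):
  C₄H₁₀: 156 − 1(111.4) = 44.62
  O₂: 2142 − 6.5(111.4) = 1418
  N₂: 8056 (inert)
  CO₂: 0 + 4(111.4) = 445.5
  H₂O: 0 + 5(111.4) = 556.9
Total out = 44.62 + 1418 + 8056 + 445.5 + 556.9 = 10520 kmol.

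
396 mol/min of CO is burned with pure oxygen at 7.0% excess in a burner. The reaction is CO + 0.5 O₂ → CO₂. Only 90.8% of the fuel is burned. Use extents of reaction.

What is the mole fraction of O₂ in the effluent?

Stoichiometric O₂ = 0.5 × 396 = 198 mol/min; O₂ fed = 198 × 1.070 = 211.9 mol/min.
Fuel reacted = 0.908 × 396 → ξ = 359.6 mol/min.
Outlet (n = n₀ + ν ξ):
  CO: 396 − 1(359.6) = 36.43
  O₂: 211.9 − 0.5(359.6) = 32.08
  CO₂: 0 + 1(359.6) = 359.6
Total out = 428.1 mol/min; y_O₂ = 32.08 / 428.1 = 0.07493.

0.0749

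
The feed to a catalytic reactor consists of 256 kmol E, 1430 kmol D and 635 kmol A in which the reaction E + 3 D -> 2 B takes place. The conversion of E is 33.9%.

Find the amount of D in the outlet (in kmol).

1170 kmol

E reacted = 0.339 × 256 = 86.78 kmol; ν_E = −1, so ξ = 86.78/1 = 86.78 kmol.
Outlet amounts (n = n₀ + ν ξ):
  E: 256 − 1(86.78) = 169.2
  D: 1430 − 3(86.78) = 1170
  B: 0 + 2(86.78) = 173.6
  A: 635 (inert)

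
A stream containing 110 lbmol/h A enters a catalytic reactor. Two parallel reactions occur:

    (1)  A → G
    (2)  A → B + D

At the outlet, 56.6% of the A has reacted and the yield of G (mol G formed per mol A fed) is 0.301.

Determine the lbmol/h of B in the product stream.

Yield of G: 1ξ₁ / 110 = 0.301 → ξ₁ = 33.11 lbmol/h.
Conversion of A: 1ξ₁ + 1ξ₂ = 0.566 × 110 = 62.26 → ξ₂ = 29.15 lbmol/h.
Outlet amounts (n = n₀ + Σ ν·ξ):
  A: 110 − 1(33.11) − 1(29.15) = 47.74
  G: 0 + 1(33.11) = 33.11
  B: 0 + 1(29.15) = 29.15
  D: 0 + 1(29.15) = 29.15

29.1 lbmol/h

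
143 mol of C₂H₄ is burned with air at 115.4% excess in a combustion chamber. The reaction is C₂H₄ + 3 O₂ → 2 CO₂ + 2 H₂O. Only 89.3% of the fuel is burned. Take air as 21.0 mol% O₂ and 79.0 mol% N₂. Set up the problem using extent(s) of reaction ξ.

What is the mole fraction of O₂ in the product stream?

0.119

Stoichiometric O₂ = 3 × 143 = 429 mol; O₂ fed = 429 × 2.154 = 924.1 mol.
N₂ fed = 924.1 × 79/21 = 3476 mol.
Fuel reacted = 0.893 × 143 → ξ = 127.7 mol.
Outlet (n = n₀ + ν ξ):
  C₂H₄: 143 − 1(127.7) = 15.3
  O₂: 924.1 − 3(127.7) = 541
  N₂: 3476 (inert)
  CO₂: 0 + 2(127.7) = 255.4
  H₂O: 0 + 2(127.7) = 255.4
Total out = 4543 mol; y_O₂ = 541 / 4543 = 0.1191.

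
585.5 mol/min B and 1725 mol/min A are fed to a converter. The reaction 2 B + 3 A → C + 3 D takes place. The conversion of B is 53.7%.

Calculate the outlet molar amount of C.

157 mol/min

B reacted = 0.537 × 585.5 = 314.4 mol/min; ν_B = −2, so ξ = 314.4/2 = 157.2 mol/min.
Outlet amounts (n = n₀ + ν ξ):
  B: 585.5 − 2(157.2) = 271.1
  A: 1725 − 3(157.2) = 1253
  C: 0 + 1(157.2) = 157.2
  D: 0 + 3(157.2) = 471.6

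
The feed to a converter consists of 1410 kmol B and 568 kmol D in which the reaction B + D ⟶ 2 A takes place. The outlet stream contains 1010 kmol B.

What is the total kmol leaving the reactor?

For B: n = n₀ − 1ξ → 1010 = 1410 − 1ξ, giving ξ = 400 kmol.
Outlet amounts (n = n₀ + ν ξ):
  B: 1410 − 1(400) = 1010
  D: 568 − 1(400) = 168
  A: 0 + 2(400) = 800
Total out = 1010 + 168 + 800 = 1978 kmol.

1980 kmol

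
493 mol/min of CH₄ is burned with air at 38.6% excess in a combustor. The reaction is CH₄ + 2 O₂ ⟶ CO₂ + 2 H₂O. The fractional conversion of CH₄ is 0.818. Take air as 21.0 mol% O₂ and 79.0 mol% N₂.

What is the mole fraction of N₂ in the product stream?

0.734

Stoichiometric O₂ = 2 × 493 = 986 mol/min; O₂ fed = 986 × 1.386 = 1367 mol/min.
N₂ fed = 1367 × 79/21 = 5141 mol/min.
Fuel reacted = 0.818 × 493 → ξ = 403.3 mol/min.
Outlet (n = n₀ + ν ξ):
  CH₄: 493 − 1(403.3) = 89.73
  O₂: 1367 − 2(403.3) = 560
  N₂: 5141 (inert)
  CO₂: 0 + 1(403.3) = 403.3
  H₂O: 0 + 2(403.3) = 806.5
Total out = 7001 mol/min; y_N₂ = 5141 / 7001 = 0.7344.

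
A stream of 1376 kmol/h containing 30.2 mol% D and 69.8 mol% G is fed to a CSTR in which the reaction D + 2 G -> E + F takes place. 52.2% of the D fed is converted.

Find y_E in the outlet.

0.187

D reacted = 0.522 × 415.6 = 216.9 kmol/h; ν_D = −1, so ξ = 216.9/1 = 216.9 kmol/h.
Outlet amounts (n = n₀ + ν ξ):
  D: 415.6 − 1(216.9) = 198.6
  G: 960.4 − 2(216.9) = 526.6
  E: 0 + 1(216.9) = 216.9
  F: 0 + 1(216.9) = 216.9
Total out = 1159 kmol/h; y_E = 216.9 / 1159 = 0.1871.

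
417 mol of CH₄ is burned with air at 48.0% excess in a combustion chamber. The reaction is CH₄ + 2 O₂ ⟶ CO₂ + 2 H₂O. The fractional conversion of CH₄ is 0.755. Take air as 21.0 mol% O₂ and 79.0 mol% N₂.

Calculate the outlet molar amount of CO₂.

Stoichiometric O₂ = 2 × 417 = 834 mol; O₂ fed = 834 × 1.480 = 1234 mol.
N₂ fed = 1234 × 79/21 = 4643 mol.
Fuel reacted = 0.755 × 417 → ξ = 314.8 mol.
Outlet (n = n₀ + ν ξ):
  CH₄: 417 − 1(314.8) = 102.2
  O₂: 1234 − 2(314.8) = 604.6
  N₂: 4643 (inert)
  CO₂: 0 + 1(314.8) = 314.8
  H₂O: 0 + 2(314.8) = 629.7

315 mol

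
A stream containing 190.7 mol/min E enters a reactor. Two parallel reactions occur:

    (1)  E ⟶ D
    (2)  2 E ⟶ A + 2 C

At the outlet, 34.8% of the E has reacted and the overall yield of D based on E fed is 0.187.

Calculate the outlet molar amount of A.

15.4 mol/min

Yield of D: 1ξ₁ / 190.7 = 0.187 → ξ₁ = 35.66 mol/min.
Conversion of E: 1ξ₁ + 2ξ₂ = 0.348 × 190.7 = 66.36 → ξ₂ = 15.35 mol/min.
Outlet amounts (n = n₀ + Σ ν·ξ):
  E: 190.7 − 1(35.66) − 2(15.35) = 124.3
  D: 0 + 1(35.66) = 35.66
  A: 0 + 1(15.35) = 15.35
  C: 0 + 2(15.35) = 30.7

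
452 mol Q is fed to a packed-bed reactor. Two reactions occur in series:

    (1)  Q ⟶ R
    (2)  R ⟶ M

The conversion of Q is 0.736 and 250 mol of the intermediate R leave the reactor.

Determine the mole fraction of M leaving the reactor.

Conversion of Q: Q consumed = 1ξ₁ = 0.736 × 452 → ξ₁ = 332.7 mol.
R balance: n_R = 0 + 1ξ₁ − 1ξ₂ = 250 → ξ₂ = (1·332.7 − 250)/1 = 82.67 mol.
Outlet amounts (n = n₀ + Σ ν·ξ):
  Q: 452 − 1(332.7) = 119.3
  R: 0 + 1(332.7) − 1(82.67) = 250
  M: 0 + 1(82.67) = 82.67
Total out = 452 mol; y_M = 82.67 / 452 = 0.1829.

0.183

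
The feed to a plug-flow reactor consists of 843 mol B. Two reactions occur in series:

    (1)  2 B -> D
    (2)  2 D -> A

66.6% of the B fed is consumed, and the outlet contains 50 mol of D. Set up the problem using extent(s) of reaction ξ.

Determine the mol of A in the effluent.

Conversion of B: B consumed = 2ξ₁ = 0.666 × 843 → ξ₁ = 280.7 mol.
D balance: n_D = 0 + 1ξ₁ − 2ξ₂ = 50 → ξ₂ = (1·280.7 − 50)/2 = 115.4 mol.
Outlet amounts (n = n₀ + Σ ν·ξ):
  B: 843 − 2(280.7) = 281.6
  D: 0 + 1(280.7) − 2(115.4) = 50
  A: 0 + 1(115.4) = 115.4

115 mol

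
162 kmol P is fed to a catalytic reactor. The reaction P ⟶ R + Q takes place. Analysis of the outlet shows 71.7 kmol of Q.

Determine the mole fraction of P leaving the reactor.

0.386

For Q: n = n₀ + 1ξ → 71.7 = 0 + 1ξ, giving ξ = 71.7 kmol.
Outlet amounts (n = n₀ + ν ξ):
  P: 162 − 1(71.7) = 90.3
  R: 0 + 1(71.7) = 71.7
  Q: 0 + 1(71.7) = 71.7
Total out = 233.7 kmol; y_P = 90.3 / 233.7 = 0.3864.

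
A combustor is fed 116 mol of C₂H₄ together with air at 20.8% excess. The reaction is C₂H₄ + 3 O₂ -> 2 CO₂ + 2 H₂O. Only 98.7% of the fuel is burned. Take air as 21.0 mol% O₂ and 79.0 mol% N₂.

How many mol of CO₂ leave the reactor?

229 mol

Stoichiometric O₂ = 3 × 116 = 348 mol; O₂ fed = 348 × 1.208 = 420.4 mol.
N₂ fed = 420.4 × 79/21 = 1581 mol.
Fuel reacted = 0.987 × 116 → ξ = 114.5 mol.
Outlet (n = n₀ + ν ξ):
  C₂H₄: 116 − 1(114.5) = 1.508
  O₂: 420.4 − 3(114.5) = 76.91
  N₂: 1581 (inert)
  CO₂: 0 + 2(114.5) = 229
  H₂O: 0 + 2(114.5) = 229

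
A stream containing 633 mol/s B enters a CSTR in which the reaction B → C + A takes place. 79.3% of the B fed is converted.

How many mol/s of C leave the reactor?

B reacted = 0.793 × 633 = 502 mol/s; ν_B = −1, so ξ = 502/1 = 502 mol/s.
Outlet amounts (n = n₀ + ν ξ):
  B: 633 − 1(502) = 131
  C: 0 + 1(502) = 502
  A: 0 + 1(502) = 502

502 mol/s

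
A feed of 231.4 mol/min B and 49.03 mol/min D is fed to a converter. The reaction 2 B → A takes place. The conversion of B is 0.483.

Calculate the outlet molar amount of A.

55.9 mol/min

B reacted = 0.483 × 231.4 = 111.8 mol/min; ν_B = −2, so ξ = 111.8/2 = 55.88 mol/min.
Outlet amounts (n = n₀ + ν ξ):
  B: 231.4 − 2(55.88) = 119.6
  A: 0 + 1(55.88) = 55.88
  D: 49.03 (inert)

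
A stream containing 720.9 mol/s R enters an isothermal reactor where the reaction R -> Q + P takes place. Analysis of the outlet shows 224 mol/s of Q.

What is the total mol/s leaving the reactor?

For Q: n = n₀ + 1ξ → 224 = 0 + 1ξ, giving ξ = 224 mol/s.
Outlet amounts (n = n₀ + ν ξ):
  R: 720.9 − 1(224) = 496.9
  Q: 0 + 1(224) = 224
  P: 0 + 1(224) = 224
Total out = 496.9 + 224 + 224 = 944.9 mol/s.

945 mol/s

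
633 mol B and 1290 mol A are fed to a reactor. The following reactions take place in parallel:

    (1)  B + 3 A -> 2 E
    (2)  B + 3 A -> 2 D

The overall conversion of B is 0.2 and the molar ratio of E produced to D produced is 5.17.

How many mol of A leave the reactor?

910 mol

Conversion of B: B consumed = 0.2 × 633 = 126.6 mol = 1ξ₁ + 1ξ₂.
Selectivity: 2ξ₁ / (2ξ₂) = 5.17 → ξ₁ = 5.17 ξ₂.
Substitute: (1·5.17 + 1) ξ₂ = 126.6 → ξ₂ = 20.52 mol, ξ₁ = 106.1 mol.
Outlet amounts (n = n₀ + Σ ν·ξ):
  B: 633 − 1(106.1) − 1(20.52) = 506.4
  A: 1290 − 3(106.1) − 3(20.52) = 910.2
  E: 0 + 2(106.1) = 212.2
  D: 0 + 2(20.52) = 41.04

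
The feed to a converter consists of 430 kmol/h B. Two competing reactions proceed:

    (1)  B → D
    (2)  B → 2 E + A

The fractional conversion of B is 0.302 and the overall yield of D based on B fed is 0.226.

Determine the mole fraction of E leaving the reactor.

0.132

Yield of D: 1ξ₁ / 430 = 0.226 → ξ₁ = 97.18 kmol/h.
Conversion of B: 1ξ₁ + 1ξ₂ = 0.302 × 430 = 129.9 → ξ₂ = 32.68 kmol/h.
Outlet amounts (n = n₀ + Σ ν·ξ):
  B: 430 − 1(97.18) − 1(32.68) = 300.1
  D: 0 + 1(97.18) = 97.18
  E: 0 + 2(32.68) = 65.36
  A: 0 + 1(32.68) = 32.68
Total out = 495.4 kmol/h; y_E = 65.36 / 495.4 = 0.1319.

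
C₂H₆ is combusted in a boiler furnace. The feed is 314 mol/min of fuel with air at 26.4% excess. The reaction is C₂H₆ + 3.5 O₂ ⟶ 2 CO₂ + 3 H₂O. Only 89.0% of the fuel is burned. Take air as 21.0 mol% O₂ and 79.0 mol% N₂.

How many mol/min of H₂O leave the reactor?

Stoichiometric O₂ = 3.5 × 314 = 1099 mol/min; O₂ fed = 1099 × 1.264 = 1389 mol/min.
N₂ fed = 1389 × 79/21 = 5226 mol/min.
Fuel reacted = 0.89 × 314 → ξ = 279.5 mol/min.
Outlet (n = n₀ + ν ξ):
  C₂H₆: 314 − 1(279.5) = 34.54
  O₂: 1389 − 3.5(279.5) = 411
  N₂: 5226 (inert)
  CO₂: 0 + 2(279.5) = 558.9
  H₂O: 0 + 3(279.5) = 838.4

838 mol/min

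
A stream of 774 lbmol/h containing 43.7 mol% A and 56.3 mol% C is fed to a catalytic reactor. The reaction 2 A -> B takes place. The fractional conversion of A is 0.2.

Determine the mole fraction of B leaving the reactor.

A reacted = 0.2 × 338.2 = 67.65 lbmol/h; ν_A = −2, so ξ = 67.65/2 = 33.82 lbmol/h.
Outlet amounts (n = n₀ + ν ξ):
  A: 338.2 − 2(33.82) = 270.6
  B: 0 + 1(33.82) = 33.82
  C: 435.8 (inert)
Total out = 740.2 lbmol/h; y_B = 33.82 / 740.2 = 0.0457.

0.0457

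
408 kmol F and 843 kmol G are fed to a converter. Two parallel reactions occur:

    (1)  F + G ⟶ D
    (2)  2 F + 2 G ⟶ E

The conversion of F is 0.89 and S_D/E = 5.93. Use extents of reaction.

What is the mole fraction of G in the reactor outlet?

Conversion of F: F consumed = 0.89 × 408 = 363.1 kmol = 1ξ₁ + 2ξ₂.
Selectivity: 1ξ₁ / (1ξ₂) = 5.93 → ξ₁ = 5.93 ξ₂.
Substitute: (1·5.93 + 2) ξ₂ = 363.1 → ξ₂ = 45.79 kmol, ξ₁ = 271.5 kmol.
Outlet amounts (n = n₀ + Σ ν·ξ):
  F: 408 − 1(271.5) − 2(45.79) = 44.88
  G: 843 − 1(271.5) − 2(45.79) = 479.9
  D: 0 + 1(271.5) = 271.5
  E: 0 + 1(45.79) = 45.79
Total out = 842.1 kmol; y_G = 479.9 / 842.1 = 0.5699.

0.57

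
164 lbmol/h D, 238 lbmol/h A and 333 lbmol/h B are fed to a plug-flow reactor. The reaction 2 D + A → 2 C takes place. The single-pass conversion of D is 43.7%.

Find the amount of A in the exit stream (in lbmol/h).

202 lbmol/h

D reacted = 0.437 × 164 = 71.67 lbmol/h; ν_D = −2, so ξ = 71.67/2 = 35.83 lbmol/h.
Outlet amounts (n = n₀ + ν ξ):
  D: 164 − 2(35.83) = 92.33
  A: 238 − 1(35.83) = 202.2
  C: 0 + 2(35.83) = 71.67
  B: 333 (inert)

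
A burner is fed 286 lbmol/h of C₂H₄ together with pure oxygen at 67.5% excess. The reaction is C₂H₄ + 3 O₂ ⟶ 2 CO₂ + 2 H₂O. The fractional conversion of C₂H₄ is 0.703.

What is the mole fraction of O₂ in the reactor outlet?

Stoichiometric O₂ = 3 × 286 = 858 lbmol/h; O₂ fed = 858 × 1.675 = 1437 lbmol/h.
Fuel reacted = 0.703 × 286 → ξ = 201.1 lbmol/h.
Outlet (n = n₀ + ν ξ):
  C₂H₄: 286 − 1(201.1) = 84.94
  O₂: 1437 − 3(201.1) = 834
  CO₂: 0 + 2(201.1) = 402.1
  H₂O: 0 + 2(201.1) = 402.1
Total out = 1723 lbmol/h; y_O₂ = 834 / 1723 = 0.484.

0.484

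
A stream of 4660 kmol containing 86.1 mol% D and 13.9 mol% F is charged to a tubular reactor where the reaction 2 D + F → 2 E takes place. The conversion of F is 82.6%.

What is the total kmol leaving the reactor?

4120 kmol

F reacted = 0.826 × 647.7 = 535 kmol; ν_F = −1, so ξ = 535/1 = 535 kmol.
Outlet amounts (n = n₀ + ν ξ):
  D: 4012 − 2(535) = 2942
  F: 647.7 − 1(535) = 112.7
  E: 0 + 2(535) = 1070
Total out = 2942 + 112.7 + 1070 = 4125 kmol.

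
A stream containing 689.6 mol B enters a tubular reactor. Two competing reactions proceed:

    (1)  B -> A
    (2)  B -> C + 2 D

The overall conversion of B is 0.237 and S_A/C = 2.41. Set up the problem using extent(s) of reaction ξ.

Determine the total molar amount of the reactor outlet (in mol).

785 mol

Conversion of B: B consumed = 0.237 × 689.6 = 163.4 mol = 1ξ₁ + 1ξ₂.
Selectivity: 1ξ₁ / (1ξ₂) = 2.41 → ξ₁ = 2.41 ξ₂.
Substitute: (1·2.41 + 1) ξ₂ = 163.4 → ξ₂ = 47.93 mol, ξ₁ = 115.5 mol.
Outlet amounts (n = n₀ + Σ ν·ξ):
  B: 689.6 − 1(115.5) − 1(47.93) = 526.2
  A: 0 + 1(115.5) = 115.5
  C: 0 + 1(47.93) = 47.93
  D: 0 + 2(47.93) = 95.86
Total out = 526.2 + 115.5 + 47.93 + 95.86 = 785.5 mol.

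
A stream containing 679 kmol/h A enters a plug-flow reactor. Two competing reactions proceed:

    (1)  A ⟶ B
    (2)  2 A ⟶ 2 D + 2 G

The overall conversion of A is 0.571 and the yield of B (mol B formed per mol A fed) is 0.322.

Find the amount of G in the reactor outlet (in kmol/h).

Yield of B: 1ξ₁ / 679 = 0.322 → ξ₁ = 218.6 kmol/h.
Conversion of A: 1ξ₁ + 2ξ₂ = 0.571 × 679 = 387.7 → ξ₂ = 84.54 kmol/h.
Outlet amounts (n = n₀ + Σ ν·ξ):
  A: 679 − 1(218.6) − 2(84.54) = 291.3
  B: 0 + 1(218.6) = 218.6
  D: 0 + 2(84.54) = 169.1
  G: 0 + 2(84.54) = 169.1

169 kmol/h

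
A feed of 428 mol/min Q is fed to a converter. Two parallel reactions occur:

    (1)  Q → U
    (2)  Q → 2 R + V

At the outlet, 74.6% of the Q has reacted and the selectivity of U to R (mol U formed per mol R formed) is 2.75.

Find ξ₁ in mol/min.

Conversion of Q: Q consumed = 0.746 × 428 = 319.3 mol/min = 1ξ₁ + 1ξ₂.
Selectivity: 1ξ₁ / (2ξ₂) = 2.75 → ξ₁ = 5.5 ξ₂.
Substitute: (1·5.5 + 1) ξ₂ = 319.3 → ξ₂ = 49.12 mol/min, ξ₁ = 270.2 mol/min.
Outlet amounts (n = n₀ + Σ ν·ξ):
  Q: 428 − 1(270.2) − 1(49.12) = 108.7
  U: 0 + 1(270.2) = 270.2
  R: 0 + 2(49.12) = 98.24
  V: 0 + 1(49.12) = 49.12

ξ₁ = 270 mol/min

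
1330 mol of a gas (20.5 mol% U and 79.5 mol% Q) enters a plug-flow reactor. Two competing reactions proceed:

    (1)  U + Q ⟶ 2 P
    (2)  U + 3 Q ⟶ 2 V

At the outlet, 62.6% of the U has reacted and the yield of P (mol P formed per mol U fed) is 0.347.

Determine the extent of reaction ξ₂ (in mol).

Yield of P: 2ξ₁ / 272.6 = 0.347 → ξ₁ = 47.3 mol.
Conversion of U: 1ξ₁ + 1ξ₂ = 0.626 × 272.6 = 170.7 → ξ₂ = 123.4 mol.
Outlet amounts (n = n₀ + Σ ν·ξ):
  U: 272.6 − 1(47.3) − 1(123.4) = 102
  Q: 1057 − 1(47.3) − 3(123.4) = 639.9
  P: 0 + 2(47.3) = 94.61
  V: 0 + 2(123.4) = 246.7

ξ₂ = 123 mol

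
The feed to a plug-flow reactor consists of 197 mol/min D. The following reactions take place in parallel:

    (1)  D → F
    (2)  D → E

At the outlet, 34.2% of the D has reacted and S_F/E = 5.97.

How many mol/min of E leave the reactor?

Conversion of D: D consumed = 0.342 × 197 = 67.37 mol/min = 1ξ₁ + 1ξ₂.
Selectivity: 1ξ₁ / (1ξ₂) = 5.97 → ξ₁ = 5.97 ξ₂.
Substitute: (1·5.97 + 1) ξ₂ = 67.37 → ξ₂ = 9.666 mol/min, ξ₁ = 57.71 mol/min.
Outlet amounts (n = n₀ + Σ ν·ξ):
  D: 197 − 1(57.71) − 1(9.666) = 129.6
  F: 0 + 1(57.71) = 57.71
  E: 0 + 1(9.666) = 9.666

9.67 mol/min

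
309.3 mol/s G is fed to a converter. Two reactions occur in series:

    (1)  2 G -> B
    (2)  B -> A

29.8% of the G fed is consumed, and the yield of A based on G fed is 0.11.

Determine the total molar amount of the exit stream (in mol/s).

Conversion of G: G consumed = 2ξ₁ = 0.298 × 309.3 → ξ₁ = 46.09 mol/s.
Yield of A: 1ξ₂ / 309.3 = 0.11 → ξ₂ = 34.02 mol/s.
Outlet amounts (n = n₀ + Σ ν·ξ):
  G: 309.3 − 2(46.09) = 217.1
  B: 0 + 1(46.09) − 1(34.02) = 12.06
  A: 0 + 1(34.02) = 34.02
Total out = 217.1 + 12.06 + 34.02 = 263.2 mol/s.

263 mol/s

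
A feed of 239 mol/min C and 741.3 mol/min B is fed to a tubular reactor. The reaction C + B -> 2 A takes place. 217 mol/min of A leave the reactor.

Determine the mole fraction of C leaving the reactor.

0.133

For A: n = n₀ + 2ξ → 217 = 0 + 2ξ, giving ξ = 108.5 mol/min.
Outlet amounts (n = n₀ + ν ξ):
  C: 239 − 1(108.5) = 130.5
  B: 741.3 − 1(108.5) = 632.8
  A: 0 + 2(108.5) = 217
Total out = 980.3 mol/min; y_C = 130.5 / 980.3 = 0.1331.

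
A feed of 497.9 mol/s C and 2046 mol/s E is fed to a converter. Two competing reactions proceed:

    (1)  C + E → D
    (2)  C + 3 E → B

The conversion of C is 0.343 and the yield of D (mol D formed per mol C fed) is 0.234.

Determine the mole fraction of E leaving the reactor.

0.78

Yield of D: 1ξ₁ / 497.9 = 0.234 → ξ₁ = 116.5 mol/s.
Conversion of C: 1ξ₁ + 1ξ₂ = 0.343 × 497.9 = 170.8 → ξ₂ = 54.27 mol/s.
Outlet amounts (n = n₀ + Σ ν·ξ):
  C: 497.9 − 1(116.5) − 1(54.27) = 327.1
  E: 2046 − 1(116.5) − 3(54.27) = 1767
  D: 0 + 1(116.5) = 116.5
  B: 0 + 1(54.27) = 54.27
Total out = 2265 mol/s; y_E = 1767 / 2265 = 0.7801.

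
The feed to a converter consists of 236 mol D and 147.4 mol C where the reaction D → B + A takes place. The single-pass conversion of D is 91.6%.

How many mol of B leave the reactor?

216 mol

D reacted = 0.916 × 236 = 216.2 mol; ν_D = −1, so ξ = 216.2/1 = 216.2 mol.
Outlet amounts (n = n₀ + ν ξ):
  D: 236 − 1(216.2) = 19.82
  B: 0 + 1(216.2) = 216.2
  A: 0 + 1(216.2) = 216.2
  C: 147.4 (inert)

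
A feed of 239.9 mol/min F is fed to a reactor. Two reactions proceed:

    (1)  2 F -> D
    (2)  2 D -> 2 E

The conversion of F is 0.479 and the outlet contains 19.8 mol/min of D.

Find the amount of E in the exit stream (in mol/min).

37.7 mol/min

Conversion of F: F consumed = 2ξ₁ = 0.479 × 239.9 → ξ₁ = 57.46 mol/min.
D balance: n_D = 0 + 1ξ₁ − 2ξ₂ = 19.8 → ξ₂ = (1·57.46 − 19.8)/2 = 18.83 mol/min.
Outlet amounts (n = n₀ + Σ ν·ξ):
  F: 239.9 − 2(57.46) = 125
  D: 0 + 1(57.46) − 2(18.83) = 19.8
  E: 0 + 2(18.83) = 37.66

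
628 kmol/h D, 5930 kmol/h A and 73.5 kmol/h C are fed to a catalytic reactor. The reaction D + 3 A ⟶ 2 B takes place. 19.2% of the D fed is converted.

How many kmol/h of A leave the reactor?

5570 kmol/h

D reacted = 0.192 × 628 = 120.6 kmol/h; ν_D = −1, so ξ = 120.6/1 = 120.6 kmol/h.
Outlet amounts (n = n₀ + ν ξ):
  D: 628 − 1(120.6) = 507.4
  A: 5930 − 3(120.6) = 5568
  B: 0 + 2(120.6) = 241.2
  C: 73.5 (inert)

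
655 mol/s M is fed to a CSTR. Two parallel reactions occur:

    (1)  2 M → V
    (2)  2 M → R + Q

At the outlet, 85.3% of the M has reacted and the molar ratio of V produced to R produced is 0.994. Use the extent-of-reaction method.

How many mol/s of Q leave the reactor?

Conversion of M: M consumed = 0.853 × 655 = 558.7 mol/s = 2ξ₁ + 2ξ₂.
Selectivity: 1ξ₁ / (1ξ₂) = 0.994 → ξ₁ = 0.994 ξ₂.
Substitute: (2·0.994 + 2) ξ₂ = 558.7 → ξ₂ = 140.1 mol/s, ξ₁ = 139.3 mol/s.
Outlet amounts (n = n₀ + Σ ν·ξ):
  M: 655 − 2(139.3) − 2(140.1) = 96.28
  V: 0 + 1(139.3) = 139.3
  R: 0 + 1(140.1) = 140.1
  Q: 0 + 1(140.1) = 140.1

140 mol/s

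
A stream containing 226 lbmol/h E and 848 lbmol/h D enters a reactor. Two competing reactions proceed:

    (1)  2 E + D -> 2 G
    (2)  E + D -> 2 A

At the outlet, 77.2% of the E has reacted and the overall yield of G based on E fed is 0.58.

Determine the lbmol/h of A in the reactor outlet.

Yield of G: 2ξ₁ / 226 = 0.58 → ξ₁ = 65.54 lbmol/h.
Conversion of E: 2ξ₁ + 1ξ₂ = 0.772 × 226 = 174.5 → ξ₂ = 43.39 lbmol/h.
Outlet amounts (n = n₀ + Σ ν·ξ):
  E: 226 − 2(65.54) − 1(43.39) = 51.53
  D: 848 − 1(65.54) − 1(43.39) = 739.1
  G: 0 + 2(65.54) = 131.1
  A: 0 + 2(43.39) = 86.78

86.8 lbmol/h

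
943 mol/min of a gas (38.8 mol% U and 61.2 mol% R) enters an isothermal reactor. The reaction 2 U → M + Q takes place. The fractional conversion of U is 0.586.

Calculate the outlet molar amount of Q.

U reacted = 0.586 × 365.9 = 214.4 mol/min; ν_U = −2, so ξ = 214.4/2 = 107.2 mol/min.
Outlet amounts (n = n₀ + ν ξ):
  U: 365.9 − 2(107.2) = 151.5
  M: 0 + 1(107.2) = 107.2
  Q: 0 + 1(107.2) = 107.2
  R: 577.1 (inert)

107 mol/min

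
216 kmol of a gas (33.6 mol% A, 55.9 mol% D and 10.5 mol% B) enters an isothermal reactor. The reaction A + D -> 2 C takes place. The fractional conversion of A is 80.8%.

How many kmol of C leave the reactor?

A reacted = 0.808 × 72.58 = 58.64 kmol; ν_A = −1, so ξ = 58.64/1 = 58.64 kmol.
Outlet amounts (n = n₀ + ν ξ):
  A: 72.58 − 1(58.64) = 13.93
  D: 120.7 − 1(58.64) = 62.1
  C: 0 + 2(58.64) = 117.3
  B: 22.68 (inert)

117 kmol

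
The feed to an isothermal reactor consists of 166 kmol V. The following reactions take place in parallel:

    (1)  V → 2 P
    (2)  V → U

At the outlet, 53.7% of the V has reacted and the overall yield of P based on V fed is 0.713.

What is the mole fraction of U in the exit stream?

Yield of P: 2ξ₁ / 166 = 0.713 → ξ₁ = 59.18 kmol.
Conversion of V: 1ξ₁ + 1ξ₂ = 0.537 × 166 = 89.14 → ξ₂ = 29.96 kmol.
Outlet amounts (n = n₀ + Σ ν·ξ):
  V: 166 − 1(59.18) − 1(29.96) = 76.86
  P: 0 + 2(59.18) = 118.4
  U: 0 + 1(29.96) = 29.96
Total out = 225.2 kmol; y_U = 29.96 / 225.2 = 0.1331.

0.133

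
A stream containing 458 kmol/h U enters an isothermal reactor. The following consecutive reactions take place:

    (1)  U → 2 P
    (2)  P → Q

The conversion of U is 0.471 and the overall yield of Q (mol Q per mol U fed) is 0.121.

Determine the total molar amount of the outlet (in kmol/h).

Conversion of U: U consumed = 1ξ₁ = 0.471 × 458 → ξ₁ = 215.7 kmol/h.
Yield of Q: 1ξ₂ / 458 = 0.121 → ξ₂ = 55.42 kmol/h.
Outlet amounts (n = n₀ + Σ ν·ξ):
  U: 458 − 1(215.7) = 242.3
  P: 0 + 2(215.7) − 1(55.42) = 376
  Q: 0 + 1(55.42) = 55.42
Total out = 242.3 + 376 + 55.42 = 673.7 kmol/h.

674 kmol/h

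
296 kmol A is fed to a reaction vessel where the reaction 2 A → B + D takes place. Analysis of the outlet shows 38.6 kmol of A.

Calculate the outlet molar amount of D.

129 kmol

For A: n = n₀ − 2ξ → 38.6 = 296 − 2ξ, giving ξ = 128.7 kmol.
Outlet amounts (n = n₀ + ν ξ):
  A: 296 − 2(128.7) = 38.6
  B: 0 + 1(128.7) = 128.7
  D: 0 + 1(128.7) = 128.7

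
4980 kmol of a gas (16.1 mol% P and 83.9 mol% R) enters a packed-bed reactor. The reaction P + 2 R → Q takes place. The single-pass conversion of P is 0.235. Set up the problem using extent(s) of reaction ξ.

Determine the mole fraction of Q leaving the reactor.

P reacted = 0.235 × 801.8 = 188.4 kmol; ν_P = −1, so ξ = 188.4/1 = 188.4 kmol.
Outlet amounts (n = n₀ + ν ξ):
  P: 801.8 − 1(188.4) = 613.4
  R: 4178 − 2(188.4) = 3801
  Q: 0 + 1(188.4) = 188.4
Total out = 4603 kmol; y_Q = 188.4 / 4603 = 0.04093.

0.0409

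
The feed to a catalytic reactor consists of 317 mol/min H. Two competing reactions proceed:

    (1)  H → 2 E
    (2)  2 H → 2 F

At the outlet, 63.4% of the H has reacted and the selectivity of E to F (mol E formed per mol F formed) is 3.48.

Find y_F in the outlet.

0.165

Conversion of H: H consumed = 0.634 × 317 = 201 mol/min = 1ξ₁ + 2ξ₂.
Selectivity: 2ξ₁ / (2ξ₂) = 3.48 → ξ₁ = 3.48 ξ₂.
Substitute: (1·3.48 + 2) ξ₂ = 201 → ξ₂ = 36.67 mol/min, ξ₁ = 127.6 mol/min.
Outlet amounts (n = n₀ + Σ ν·ξ):
  H: 317 − 1(127.6) − 2(36.67) = 116
  E: 0 + 2(127.6) = 255.3
  F: 0 + 2(36.67) = 73.35
Total out = 444.6 mol/min; y_F = 73.35 / 444.6 = 0.165.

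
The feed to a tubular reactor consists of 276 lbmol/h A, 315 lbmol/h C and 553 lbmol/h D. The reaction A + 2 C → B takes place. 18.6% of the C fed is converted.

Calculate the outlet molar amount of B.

C reacted = 0.186 × 315 = 58.59 lbmol/h; ν_C = −2, so ξ = 58.59/2 = 29.29 lbmol/h.
Outlet amounts (n = n₀ + ν ξ):
  A: 276 − 1(29.29) = 246.7
  C: 315 − 2(29.29) = 256.4
  B: 0 + 1(29.29) = 29.29
  D: 553 (inert)

29.3 lbmol/h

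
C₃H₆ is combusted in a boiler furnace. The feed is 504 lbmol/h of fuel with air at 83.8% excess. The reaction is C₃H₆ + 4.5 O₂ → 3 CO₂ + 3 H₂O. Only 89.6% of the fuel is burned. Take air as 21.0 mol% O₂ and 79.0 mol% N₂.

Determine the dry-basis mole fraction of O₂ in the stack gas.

0.111

Stoichiometric O₂ = 4.5 × 504 = 2268 lbmol/h; O₂ fed = 2268 × 1.838 = 4169 lbmol/h.
N₂ fed = 4169 × 79/21 = 15680 lbmol/h.
Fuel reacted = 0.896 × 504 → ξ = 451.6 lbmol/h.
Outlet (n = n₀ + ν ξ):
  C₃H₆: 504 − 1(451.6) = 52.42
  O₂: 4169 − 4.5(451.6) = 2136
  N₂: 15680 (inert)
  CO₂: 0 + 3(451.6) = 1355
  H₂O: 0 + 3(451.6) = 1355
Dry total = 19230 lbmol/h; y_O₂ (dry) = 2136 / 19230 = 0.1111.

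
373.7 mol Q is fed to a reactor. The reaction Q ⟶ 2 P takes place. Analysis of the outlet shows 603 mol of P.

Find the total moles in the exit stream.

675 mol

For P: n = n₀ + 2ξ → 603 = 0 + 2ξ, giving ξ = 301.5 mol.
Outlet amounts (n = n₀ + ν ξ):
  Q: 373.7 − 1(301.5) = 72.2
  P: 0 + 2(301.5) = 603
Total out = 72.2 + 603 = 675.2 mol.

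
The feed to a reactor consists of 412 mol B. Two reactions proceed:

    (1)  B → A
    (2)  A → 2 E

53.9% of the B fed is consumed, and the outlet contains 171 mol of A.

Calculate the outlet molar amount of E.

102 mol

Conversion of B: B consumed = 1ξ₁ = 0.539 × 412 → ξ₁ = 222.1 mol.
A balance: n_A = 0 + 1ξ₁ − 1ξ₂ = 171 → ξ₂ = (1·222.1 − 171)/1 = 51.07 mol.
Outlet amounts (n = n₀ + Σ ν·ξ):
  B: 412 − 1(222.1) = 189.9
  A: 0 + 1(222.1) − 1(51.07) = 171
  E: 0 + 2(51.07) = 102.1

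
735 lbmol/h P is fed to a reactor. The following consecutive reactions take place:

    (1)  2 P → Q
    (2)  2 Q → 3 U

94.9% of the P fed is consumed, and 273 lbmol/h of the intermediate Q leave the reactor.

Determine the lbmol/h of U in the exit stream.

114 lbmol/h

Conversion of P: P consumed = 2ξ₁ = 0.949 × 735 → ξ₁ = 348.8 lbmol/h.
Q balance: n_Q = 0 + 1ξ₁ − 2ξ₂ = 273 → ξ₂ = (1·348.8 − 273)/2 = 37.88 lbmol/h.
Outlet amounts (n = n₀ + Σ ν·ξ):
  P: 735 − 2(348.8) = 37.49
  Q: 0 + 1(348.8) − 2(37.88) = 273
  U: 0 + 3(37.88) = 113.6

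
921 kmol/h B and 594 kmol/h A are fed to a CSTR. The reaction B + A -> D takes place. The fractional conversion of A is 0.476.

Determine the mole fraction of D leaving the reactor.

0.229

A reacted = 0.476 × 594 = 282.7 kmol/h; ν_A = −1, so ξ = 282.7/1 = 282.7 kmol/h.
Outlet amounts (n = n₀ + ν ξ):
  B: 921 − 1(282.7) = 638.3
  A: 594 − 1(282.7) = 311.3
  D: 0 + 1(282.7) = 282.7
Total out = 1232 kmol/h; y_D = 282.7 / 1232 = 0.2295.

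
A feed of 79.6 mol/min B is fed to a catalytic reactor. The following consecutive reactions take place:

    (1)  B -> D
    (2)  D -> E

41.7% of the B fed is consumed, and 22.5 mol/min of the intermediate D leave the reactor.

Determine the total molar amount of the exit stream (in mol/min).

Conversion of B: B consumed = 1ξ₁ = 0.417 × 79.6 → ξ₁ = 33.19 mol/min.
D balance: n_D = 0 + 1ξ₁ − 1ξ₂ = 22.5 → ξ₂ = (1·33.19 − 22.5)/1 = 10.69 mol/min.
Outlet amounts (n = n₀ + Σ ν·ξ):
  B: 79.6 − 1(33.19) = 46.41
  D: 0 + 1(33.19) − 1(10.69) = 22.5
  E: 0 + 1(10.69) = 10.69
Total out = 46.41 + 22.5 + 10.69 = 79.6 mol/min.

79.6 mol/min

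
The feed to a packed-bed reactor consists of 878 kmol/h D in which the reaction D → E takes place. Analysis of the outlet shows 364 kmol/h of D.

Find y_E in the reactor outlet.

For D: n = n₀ − 1ξ → 364 = 878 − 1ξ, giving ξ = 514 kmol/h.
Outlet amounts (n = n₀ + ν ξ):
  D: 878 − 1(514) = 364
  E: 0 + 1(514) = 514
Total out = 878 kmol/h; y_E = 514 / 878 = 0.5854.

0.585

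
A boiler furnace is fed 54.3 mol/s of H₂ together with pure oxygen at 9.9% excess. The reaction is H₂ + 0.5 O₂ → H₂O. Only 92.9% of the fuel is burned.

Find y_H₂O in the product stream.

0.856

Stoichiometric O₂ = 0.5 × 54.3 = 27.15 mol/s; O₂ fed = 27.15 × 1.099 = 29.84 mol/s.
Fuel reacted = 0.929 × 54.3 → ξ = 50.44 mol/s.
Outlet (n = n₀ + ν ξ):
  H₂: 54.3 − 1(50.44) = 3.855
  O₂: 29.84 − 0.5(50.44) = 4.616
  H₂O: 0 + 1(50.44) = 50.44
Total out = 58.92 mol/s; y_H₂O = 50.44 / 58.92 = 0.8562.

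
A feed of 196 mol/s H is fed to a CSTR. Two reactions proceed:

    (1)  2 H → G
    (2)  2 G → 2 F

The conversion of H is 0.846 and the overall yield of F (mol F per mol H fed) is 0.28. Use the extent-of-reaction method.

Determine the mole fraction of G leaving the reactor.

Conversion of H: H consumed = 2ξ₁ = 0.846 × 196 → ξ₁ = 82.91 mol/s.
Yield of F: 2ξ₂ / 196 = 0.28 → ξ₂ = 27.44 mol/s.
Outlet amounts (n = n₀ + Σ ν·ξ):
  H: 196 − 2(82.91) = 30.18
  G: 0 + 1(82.91) − 2(27.44) = 28.03
  F: 0 + 2(27.44) = 54.88
Total out = 113.1 mol/s; y_G = 28.03 / 113.1 = 0.2478.

0.248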